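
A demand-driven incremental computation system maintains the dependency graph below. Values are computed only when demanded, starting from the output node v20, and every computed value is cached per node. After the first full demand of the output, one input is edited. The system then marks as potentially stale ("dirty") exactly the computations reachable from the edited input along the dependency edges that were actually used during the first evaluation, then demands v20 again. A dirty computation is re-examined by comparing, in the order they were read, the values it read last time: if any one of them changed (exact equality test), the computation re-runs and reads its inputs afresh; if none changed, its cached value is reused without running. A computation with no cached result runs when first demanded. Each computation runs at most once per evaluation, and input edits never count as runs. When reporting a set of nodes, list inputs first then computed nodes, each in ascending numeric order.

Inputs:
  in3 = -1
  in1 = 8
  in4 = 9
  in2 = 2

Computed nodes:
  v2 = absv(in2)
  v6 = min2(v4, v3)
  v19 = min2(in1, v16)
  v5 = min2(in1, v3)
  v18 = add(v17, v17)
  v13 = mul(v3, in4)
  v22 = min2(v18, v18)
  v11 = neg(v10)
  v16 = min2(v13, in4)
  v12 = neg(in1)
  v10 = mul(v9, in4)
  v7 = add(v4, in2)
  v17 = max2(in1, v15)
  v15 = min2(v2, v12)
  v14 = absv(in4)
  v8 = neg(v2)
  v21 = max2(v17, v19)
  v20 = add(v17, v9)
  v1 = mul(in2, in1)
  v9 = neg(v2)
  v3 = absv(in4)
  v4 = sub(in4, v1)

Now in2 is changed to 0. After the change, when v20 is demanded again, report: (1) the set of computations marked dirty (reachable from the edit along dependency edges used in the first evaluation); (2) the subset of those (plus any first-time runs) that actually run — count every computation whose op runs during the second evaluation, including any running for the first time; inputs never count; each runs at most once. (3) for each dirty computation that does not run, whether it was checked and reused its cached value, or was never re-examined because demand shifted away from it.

First evaluation (everything demanded from the output):
  v2 = absv(2) = 2
  v9 = neg(2) = -2
  v12 = neg(8) = -8
  v15 = min2(2, -8) = -8
  v17 = max2(8, -8) = 8
  v20 = add(8, -2) = 6

Propagation after the edit:
  v2: runs — in2 2->0; result 0.
  v9: runs — v2 2->0; result 0.
  v15: runs — v2 2->0; result -8 (same value as before).
  v17: checked — values it read are unchanged (in1 unchanged, v15 unchanged); reused cached 8 without running.
  v20: runs — v9 -2->0; result 8.

Key observation: the cutoff stops propagation at v17 — its inputs' values are unchanged, so it reuses its cache.

Marked dirty: v2, v9, v15, v17, v20.
Computations that run: v2, v9, v15, v20 — 4 in total.
Checked but reused from cache: v17.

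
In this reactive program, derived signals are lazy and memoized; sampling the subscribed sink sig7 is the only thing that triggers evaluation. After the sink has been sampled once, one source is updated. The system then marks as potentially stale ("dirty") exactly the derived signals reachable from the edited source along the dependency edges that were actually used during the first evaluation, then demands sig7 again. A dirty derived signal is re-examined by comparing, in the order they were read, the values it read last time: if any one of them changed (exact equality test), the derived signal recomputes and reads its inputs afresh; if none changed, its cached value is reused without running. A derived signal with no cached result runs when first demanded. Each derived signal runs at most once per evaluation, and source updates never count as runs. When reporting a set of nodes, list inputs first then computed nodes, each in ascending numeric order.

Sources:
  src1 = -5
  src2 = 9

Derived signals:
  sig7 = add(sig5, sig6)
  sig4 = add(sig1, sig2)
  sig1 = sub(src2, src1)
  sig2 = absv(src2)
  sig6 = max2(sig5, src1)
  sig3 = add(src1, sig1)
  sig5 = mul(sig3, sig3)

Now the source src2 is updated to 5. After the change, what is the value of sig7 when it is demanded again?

Demanding sig7 again yields 50.

First demand of the output computes:
  sig1 = sub(9, -5) = 14
  sig3 = add(-5, 14) = 9
  sig5 = mul(9, 9) = 81
  sig6 = max2(81, -5) = 81
  sig7 = add(81, 81) = 162

After the edit, cleaning proceeds:
  sig1: a read changed (src2 9->5) — executes, giving 10.
  sig3: a read changed (sig1 14->10) — executes, giving 5.
  sig5: a read changed (sig3 9->5; sig3 9->5) — executes, giving 25.
  sig6: a read changed (sig5 81->25) — executes, giving 25.
  sig7: a read changed (sig5 81->25; sig6 81->25) — executes, giving 50.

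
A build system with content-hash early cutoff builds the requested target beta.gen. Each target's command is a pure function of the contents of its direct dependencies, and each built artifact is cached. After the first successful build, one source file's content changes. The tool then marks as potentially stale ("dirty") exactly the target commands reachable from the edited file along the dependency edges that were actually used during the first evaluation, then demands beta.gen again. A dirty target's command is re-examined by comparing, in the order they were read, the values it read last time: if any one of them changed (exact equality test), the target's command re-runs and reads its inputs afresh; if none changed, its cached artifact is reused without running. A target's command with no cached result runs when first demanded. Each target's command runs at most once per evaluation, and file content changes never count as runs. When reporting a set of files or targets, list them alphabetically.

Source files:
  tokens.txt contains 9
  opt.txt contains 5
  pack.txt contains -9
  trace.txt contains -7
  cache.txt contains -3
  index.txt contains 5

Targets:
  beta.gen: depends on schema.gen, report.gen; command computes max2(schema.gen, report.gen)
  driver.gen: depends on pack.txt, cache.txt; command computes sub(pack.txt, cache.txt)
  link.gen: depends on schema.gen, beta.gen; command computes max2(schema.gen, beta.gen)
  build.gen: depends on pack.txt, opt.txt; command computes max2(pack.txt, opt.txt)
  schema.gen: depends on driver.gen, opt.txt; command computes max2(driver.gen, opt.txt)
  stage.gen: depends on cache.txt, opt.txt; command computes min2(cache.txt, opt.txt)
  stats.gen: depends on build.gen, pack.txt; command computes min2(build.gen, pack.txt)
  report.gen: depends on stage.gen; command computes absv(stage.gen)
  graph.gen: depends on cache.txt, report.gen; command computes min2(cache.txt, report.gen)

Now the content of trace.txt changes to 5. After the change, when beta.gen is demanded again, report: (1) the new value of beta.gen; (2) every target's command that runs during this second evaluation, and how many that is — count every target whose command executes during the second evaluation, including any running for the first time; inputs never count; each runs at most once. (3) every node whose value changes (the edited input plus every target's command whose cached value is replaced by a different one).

New value of beta.gen: 5.
Target commands that run: none — 0 in total.
Values that change: trace.txt.
Key observation: trace.txt is never demanded by the output, so the edit triggers no recomputation at all.

First evaluation (everything demanded from the output):
  driver.gen = sub(-9, -3) = -6
  schema.gen = max2(-6, 5) = 5
  stage.gen = min2(-3, 5) = -3
  report.gen = absv(-3) = 3
  beta.gen = max2(5, 3) = 5

Propagation after the edit:
  trace.txt feeds no computation that the output demands — nothing is marked dirty and nothing runs.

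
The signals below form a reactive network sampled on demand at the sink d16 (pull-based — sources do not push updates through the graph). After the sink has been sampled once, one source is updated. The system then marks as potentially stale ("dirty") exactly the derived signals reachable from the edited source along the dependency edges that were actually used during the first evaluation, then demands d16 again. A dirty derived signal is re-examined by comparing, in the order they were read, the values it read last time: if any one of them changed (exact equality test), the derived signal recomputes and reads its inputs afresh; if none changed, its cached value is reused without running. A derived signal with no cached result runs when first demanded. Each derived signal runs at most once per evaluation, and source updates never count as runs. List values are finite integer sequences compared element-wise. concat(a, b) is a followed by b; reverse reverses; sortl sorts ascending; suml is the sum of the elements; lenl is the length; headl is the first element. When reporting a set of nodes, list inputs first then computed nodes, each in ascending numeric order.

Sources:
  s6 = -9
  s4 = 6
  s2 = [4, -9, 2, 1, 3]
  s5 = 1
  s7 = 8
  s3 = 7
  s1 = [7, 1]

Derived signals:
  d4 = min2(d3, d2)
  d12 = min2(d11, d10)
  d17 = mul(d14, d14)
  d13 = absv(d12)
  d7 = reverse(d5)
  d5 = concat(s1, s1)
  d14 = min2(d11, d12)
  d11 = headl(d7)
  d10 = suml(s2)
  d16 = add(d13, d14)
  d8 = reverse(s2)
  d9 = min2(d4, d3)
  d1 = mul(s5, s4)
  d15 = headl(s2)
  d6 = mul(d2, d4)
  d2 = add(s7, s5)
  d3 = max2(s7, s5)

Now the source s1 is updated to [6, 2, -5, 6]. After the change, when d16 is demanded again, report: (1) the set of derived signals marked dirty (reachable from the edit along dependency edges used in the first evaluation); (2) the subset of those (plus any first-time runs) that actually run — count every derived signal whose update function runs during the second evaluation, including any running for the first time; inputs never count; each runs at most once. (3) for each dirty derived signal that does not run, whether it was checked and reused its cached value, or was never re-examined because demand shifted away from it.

Dirty set: d5, d7, d11, d12, d13, d14, d16.
Run set: d5, d7, d11, d12, d14 (5 run).
Re-examined without running (cache reused): d13, d16.
The important point: at d13 every value read last time is unchanged, so the dirty flag clears without a run.

Initial pass — values computed on the first demand:
  d5 = concat([7, 1], [7, 1]) = [7, 1, 7, 1]
  d7 = reverse([7, 1, 7, 1]) = [1, 7, 1, 7]
  d10 = suml([4, -9, 2, 1, 3]) = 1
  d11 = headl([1, 7, 1, 7]) = 1
  d12 = min2(1, 1) = 1
  d13 = absv(1) = 1
  d14 = min2(1, 1) = 1
  d16 = add(1, 1) = 2

Second demand — change propagation:
  d5: re-runs because s1 [7, 1]->[6, 2, -5, 6]; s1 [7, 1]->[6, 2, -5, 6]; new result [6, 2, -5, 6, 6, 2, -5, 6].
  d7: re-runs because d5 [7, 1, 7, 1]->[6, 2, -5, 6, 6, 2, -5, 6]; new result [6, -5, 2, 6, 6, -5, 2, 6].
  d11: re-runs because d7 [1, 7, 1, 7]->[6, -5, 2, 6, 6, -5, 2, 6]; new result 6.
  d12: re-runs because d11 1->6; new result 1 (unchanged).
  d13: re-examined; everything it read last time is the same (d12 unchanged) — cache 1 kept, no run.
  d14: re-runs because d11 1->6; new result 1 (unchanged).
  d16: re-examined; everything it read last time is the same (d13 unchanged, d14 unchanged) — cache 2 kept, no run.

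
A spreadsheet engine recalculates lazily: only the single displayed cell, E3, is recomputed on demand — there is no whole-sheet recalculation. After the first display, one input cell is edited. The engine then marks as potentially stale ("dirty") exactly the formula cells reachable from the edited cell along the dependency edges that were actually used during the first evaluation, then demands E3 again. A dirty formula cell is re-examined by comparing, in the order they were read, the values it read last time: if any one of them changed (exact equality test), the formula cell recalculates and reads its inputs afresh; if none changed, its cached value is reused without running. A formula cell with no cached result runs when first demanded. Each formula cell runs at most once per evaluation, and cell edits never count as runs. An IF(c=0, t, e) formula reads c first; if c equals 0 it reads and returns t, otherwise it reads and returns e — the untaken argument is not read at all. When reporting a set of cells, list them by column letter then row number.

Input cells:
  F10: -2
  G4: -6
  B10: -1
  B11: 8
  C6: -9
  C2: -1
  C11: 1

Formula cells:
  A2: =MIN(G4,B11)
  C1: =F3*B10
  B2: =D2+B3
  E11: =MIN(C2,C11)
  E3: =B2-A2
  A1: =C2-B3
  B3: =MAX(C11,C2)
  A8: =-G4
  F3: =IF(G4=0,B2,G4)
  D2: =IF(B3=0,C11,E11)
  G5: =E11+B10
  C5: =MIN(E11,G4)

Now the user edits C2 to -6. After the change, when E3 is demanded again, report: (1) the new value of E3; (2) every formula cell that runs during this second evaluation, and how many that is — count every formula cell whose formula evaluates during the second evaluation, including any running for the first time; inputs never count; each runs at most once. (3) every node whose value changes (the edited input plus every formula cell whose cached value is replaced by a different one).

First evaluation (everything demanded from the output):
  A2 = MIN(-6, 8) = -6
  B3 = MAX(1, -1) = 1
  E11 = MIN(-1, 1) = -1
  D2 = IF(B3=0: B3=1 -> else branch E11) = -1
  B2 = -1 + 1 = 0
  E3 = 0 - -6 = 6

Propagation after the edit:
  B3: runs — C2 -1->-6; result 1 (same value as before).
  E11: runs — C2 -1->-6; result -6.
  D2: runs — E11 -1->-6; result -6.
  B2: runs — D2 -1->-6; result -5.
  E3: runs — B2 0->-5; result 1.

New value of E3: 1.
Formula cells that run: B2, B3, D2, E3, E11 — 5 in total.
Values that change: B2, C2, D2, E3, E11.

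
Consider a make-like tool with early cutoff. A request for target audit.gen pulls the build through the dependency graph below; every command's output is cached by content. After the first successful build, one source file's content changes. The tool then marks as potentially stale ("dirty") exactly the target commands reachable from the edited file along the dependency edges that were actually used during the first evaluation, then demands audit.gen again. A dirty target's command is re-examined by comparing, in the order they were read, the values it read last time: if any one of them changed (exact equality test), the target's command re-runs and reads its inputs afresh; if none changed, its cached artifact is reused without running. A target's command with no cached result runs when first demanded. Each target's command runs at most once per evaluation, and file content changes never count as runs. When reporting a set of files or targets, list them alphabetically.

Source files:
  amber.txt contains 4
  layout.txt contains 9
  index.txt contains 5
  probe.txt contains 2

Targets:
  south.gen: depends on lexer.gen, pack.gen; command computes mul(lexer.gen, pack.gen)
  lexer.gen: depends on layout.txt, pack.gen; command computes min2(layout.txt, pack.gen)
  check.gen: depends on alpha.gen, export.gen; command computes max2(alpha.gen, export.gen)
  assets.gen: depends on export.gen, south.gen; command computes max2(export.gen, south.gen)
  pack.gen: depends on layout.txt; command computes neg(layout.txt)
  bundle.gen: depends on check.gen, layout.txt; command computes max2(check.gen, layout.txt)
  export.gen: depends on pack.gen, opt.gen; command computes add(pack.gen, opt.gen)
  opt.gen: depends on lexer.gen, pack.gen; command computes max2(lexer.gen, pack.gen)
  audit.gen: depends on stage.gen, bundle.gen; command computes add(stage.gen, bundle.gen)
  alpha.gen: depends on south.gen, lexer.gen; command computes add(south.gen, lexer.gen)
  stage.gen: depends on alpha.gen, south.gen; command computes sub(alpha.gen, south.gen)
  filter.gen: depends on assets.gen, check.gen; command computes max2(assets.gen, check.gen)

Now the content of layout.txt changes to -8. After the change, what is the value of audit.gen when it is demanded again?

Demanding audit.gen again yields 8.

First demand of the output computes:
  pack.gen = neg(9) = -9
  lexer.gen = min2(9, -9) = -9
  opt.gen = max2(-9, -9) = -9
  export.gen = add(-9, -9) = -18
  south.gen = mul(-9, -9) = 81
  alpha.gen = add(81, -9) = 72
  check.gen = max2(72, -18) = 72
  bundle.gen = max2(72, 9) = 72
  stage.gen = sub(72, 81) = -9
  audit.gen = add(-9, 72) = 63

After the edit, cleaning proceeds:
  pack.gen: a read changed (layout.txt 9->-8) — executes, giving 8.
  lexer.gen: a read changed (layout.txt 9->-8; pack.gen -9->8) — executes, giving -8.
  opt.gen: a read changed (lexer.gen -9->-8; pack.gen -9->8) — executes, giving 8.
  export.gen: a read changed (pack.gen -9->8; opt.gen -9->8) — executes, giving 16.
  south.gen: a read changed (lexer.gen -9->-8; pack.gen -9->8) — executes, giving -64.
  alpha.gen: a read changed (south.gen 81->-64; lexer.gen -9->-8) — executes, giving -72.
  check.gen: a read changed (alpha.gen 72->-72; export.gen -18->16) — executes, giving 16.
  bundle.gen: a read changed (check.gen 72->16; layout.txt 9->-8) — executes, giving 16.
  stage.gen: a read changed (alpha.gen 72->-72; south.gen 81->-64) — executes, giving -8.
  audit.gen: a read changed (stage.gen -9->-8; bundle.gen 72->16) — executes, giving 8.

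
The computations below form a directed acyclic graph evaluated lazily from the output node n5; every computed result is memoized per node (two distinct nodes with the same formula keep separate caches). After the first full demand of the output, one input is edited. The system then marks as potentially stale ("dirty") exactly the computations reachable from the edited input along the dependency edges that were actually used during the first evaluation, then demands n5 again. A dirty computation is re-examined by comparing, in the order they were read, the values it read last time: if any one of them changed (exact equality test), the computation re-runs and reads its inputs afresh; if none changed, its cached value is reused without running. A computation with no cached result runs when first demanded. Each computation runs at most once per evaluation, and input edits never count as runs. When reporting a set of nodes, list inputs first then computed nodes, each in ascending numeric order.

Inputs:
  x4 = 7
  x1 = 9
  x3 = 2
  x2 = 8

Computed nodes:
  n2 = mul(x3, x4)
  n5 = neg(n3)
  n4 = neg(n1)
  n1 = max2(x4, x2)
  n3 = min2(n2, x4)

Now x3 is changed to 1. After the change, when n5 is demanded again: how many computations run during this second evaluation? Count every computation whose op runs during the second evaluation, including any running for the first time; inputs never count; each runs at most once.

First demand of the output computes:
  n2 = mul(2, 7) = 14
  n3 = min2(14, 7) = 7
  n5 = neg(7) = -7

After the edit, cleaning proceeds:
  n2: a read changed (x3 2->1) — executes, giving 7.
  n3: a read changed (n2 14->7) — executes, giving 7 — identical to its old value.
  n5: dirty, but its reads are unchanged (n3 unchanged); cached -7 stands.

Note the absorption at n3: it re-runs yet its value is the same, leaving the output's value untouched.

2 computations run: n2, n3.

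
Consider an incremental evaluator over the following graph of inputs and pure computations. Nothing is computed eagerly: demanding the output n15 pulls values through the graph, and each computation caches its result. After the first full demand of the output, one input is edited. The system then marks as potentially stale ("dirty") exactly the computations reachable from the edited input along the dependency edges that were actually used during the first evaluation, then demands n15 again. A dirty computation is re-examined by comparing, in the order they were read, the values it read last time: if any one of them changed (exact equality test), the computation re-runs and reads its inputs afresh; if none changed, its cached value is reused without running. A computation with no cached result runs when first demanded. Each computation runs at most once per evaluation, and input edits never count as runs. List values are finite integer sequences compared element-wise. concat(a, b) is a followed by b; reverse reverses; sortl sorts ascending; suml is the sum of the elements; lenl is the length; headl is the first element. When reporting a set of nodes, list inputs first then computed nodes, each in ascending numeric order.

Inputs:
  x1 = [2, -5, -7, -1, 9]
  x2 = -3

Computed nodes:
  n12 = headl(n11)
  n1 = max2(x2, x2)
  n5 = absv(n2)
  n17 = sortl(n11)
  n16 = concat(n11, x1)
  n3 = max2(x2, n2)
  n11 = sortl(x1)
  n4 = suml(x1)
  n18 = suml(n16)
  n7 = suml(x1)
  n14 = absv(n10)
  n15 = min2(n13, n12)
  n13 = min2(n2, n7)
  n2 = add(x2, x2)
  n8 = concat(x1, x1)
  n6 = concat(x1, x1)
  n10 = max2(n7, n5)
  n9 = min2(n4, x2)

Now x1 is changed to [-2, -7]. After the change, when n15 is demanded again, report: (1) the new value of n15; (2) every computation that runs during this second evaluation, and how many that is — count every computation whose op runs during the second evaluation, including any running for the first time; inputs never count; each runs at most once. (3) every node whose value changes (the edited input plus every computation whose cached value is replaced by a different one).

Initial pass — values computed on the first demand:
  n2 = add(-3, -3) = -6
  n7 = suml([2, -5, -7, -1, 9]) = -2
  n11 = sortl([2, -5, -7, -1, 9]) = [-7, -5, -1, 2, 9]
  n12 = headl([-7, -5, -1, 2, 9]) = -7
  n13 = min2(-6, -2) = -6
  n15 = min2(-6, -7) = -7

Second demand — change propagation:
  n7: re-runs because x1 [2, -5, -7, -1, 9]->[-2, -7]; new result -9.
  n11: re-runs because x1 [2, -5, -7, -1, 9]->[-2, -7]; new result [-7, -2].
  n12: re-runs because n11 [-7, -5, -1, 2, 9]->[-7, -2]; new result -7 (unchanged).
  n13: re-runs because n7 -2->-9; new result -9.
  n15: re-runs because n13 -6->-9; new result -9.

n15 now evaluates to -9.
Run set: n7, n11, n12, n13, n15 (5 run).
Changed values: x1, n7, n11, n13, n15.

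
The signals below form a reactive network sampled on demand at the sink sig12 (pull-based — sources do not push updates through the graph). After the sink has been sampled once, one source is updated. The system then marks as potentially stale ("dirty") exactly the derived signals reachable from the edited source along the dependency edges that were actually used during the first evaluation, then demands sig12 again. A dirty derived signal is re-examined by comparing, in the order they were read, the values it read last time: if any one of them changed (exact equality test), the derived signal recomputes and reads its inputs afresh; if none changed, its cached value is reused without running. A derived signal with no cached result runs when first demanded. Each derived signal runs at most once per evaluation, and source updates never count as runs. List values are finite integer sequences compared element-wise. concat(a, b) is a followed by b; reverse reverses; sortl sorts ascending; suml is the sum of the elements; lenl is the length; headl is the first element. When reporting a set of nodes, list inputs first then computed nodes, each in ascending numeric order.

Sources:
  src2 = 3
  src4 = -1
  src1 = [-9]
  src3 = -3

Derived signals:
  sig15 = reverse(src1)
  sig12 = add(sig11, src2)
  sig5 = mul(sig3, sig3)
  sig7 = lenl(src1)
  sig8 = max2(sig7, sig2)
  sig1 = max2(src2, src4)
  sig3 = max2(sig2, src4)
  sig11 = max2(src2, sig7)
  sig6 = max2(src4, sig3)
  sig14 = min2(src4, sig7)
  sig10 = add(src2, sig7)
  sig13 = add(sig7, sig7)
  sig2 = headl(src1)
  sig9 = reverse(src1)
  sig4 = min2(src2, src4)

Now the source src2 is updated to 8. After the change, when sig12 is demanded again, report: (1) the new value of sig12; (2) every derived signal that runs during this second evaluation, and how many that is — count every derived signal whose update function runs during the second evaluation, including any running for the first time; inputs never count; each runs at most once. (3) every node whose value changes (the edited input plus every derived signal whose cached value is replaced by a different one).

Initial pass — values computed on the first demand:
  sig7 = lenl([-9]) = 1
  sig11 = max2(3, 1) = 3
  sig12 = add(3, 3) = 6

Second demand — change propagation:
  sig11: re-runs because src2 3->8; new result 8.
  sig12: re-runs because sig11 3->8; src2 3->8; new result 16.

sig12 now evaluates to 16.
Run set: sig11, sig12 (2 run).
Changed values: src2, sig11, sig12.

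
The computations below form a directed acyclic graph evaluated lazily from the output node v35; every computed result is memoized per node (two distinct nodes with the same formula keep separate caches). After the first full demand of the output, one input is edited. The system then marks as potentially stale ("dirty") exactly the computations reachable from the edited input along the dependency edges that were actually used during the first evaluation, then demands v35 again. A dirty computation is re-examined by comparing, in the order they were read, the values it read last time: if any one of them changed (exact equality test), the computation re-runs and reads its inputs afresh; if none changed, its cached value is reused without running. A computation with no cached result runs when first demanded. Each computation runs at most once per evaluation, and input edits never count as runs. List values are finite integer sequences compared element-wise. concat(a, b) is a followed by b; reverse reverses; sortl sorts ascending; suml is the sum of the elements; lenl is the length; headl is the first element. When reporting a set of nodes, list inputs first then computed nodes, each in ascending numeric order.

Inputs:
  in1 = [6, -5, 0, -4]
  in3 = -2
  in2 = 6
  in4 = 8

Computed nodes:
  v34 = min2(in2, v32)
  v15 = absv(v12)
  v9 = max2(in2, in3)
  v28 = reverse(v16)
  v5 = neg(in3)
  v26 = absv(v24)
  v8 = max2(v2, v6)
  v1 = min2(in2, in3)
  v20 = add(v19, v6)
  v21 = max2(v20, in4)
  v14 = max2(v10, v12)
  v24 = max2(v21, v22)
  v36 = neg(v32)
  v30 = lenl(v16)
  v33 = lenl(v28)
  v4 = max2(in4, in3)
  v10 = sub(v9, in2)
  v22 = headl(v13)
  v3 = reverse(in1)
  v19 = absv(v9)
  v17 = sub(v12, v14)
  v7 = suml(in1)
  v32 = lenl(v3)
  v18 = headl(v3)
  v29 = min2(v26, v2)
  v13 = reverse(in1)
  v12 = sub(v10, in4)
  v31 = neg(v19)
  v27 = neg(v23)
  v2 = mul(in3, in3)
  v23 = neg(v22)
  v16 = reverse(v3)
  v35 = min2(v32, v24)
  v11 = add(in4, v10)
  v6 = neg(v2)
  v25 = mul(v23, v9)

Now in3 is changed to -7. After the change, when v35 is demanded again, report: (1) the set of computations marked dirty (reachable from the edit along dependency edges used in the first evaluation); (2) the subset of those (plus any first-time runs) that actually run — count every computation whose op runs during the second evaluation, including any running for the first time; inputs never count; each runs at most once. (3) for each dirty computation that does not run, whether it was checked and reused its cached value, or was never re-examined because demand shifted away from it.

First demand of the output computes:
  v2 = mul(-2, -2) = 4
  v3 = reverse([6, -5, 0, -4]) = [-4, 0, -5, 6]
  v6 = neg(4) = -4
  v9 = max2(6, -2) = 6
  v13 = reverse([6, -5, 0, -4]) = [-4, 0, -5, 6]
  v19 = absv(6) = 6
  v20 = add(6, -4) = 2
  v21 = max2(2, 8) = 8
  v22 = headl([-4, 0, -5, 6]) = -4
  v24 = max2(8, -4) = 8
  v32 = lenl([-4, 0, -5, 6]) = 4
  v35 = min2(4, 8) = 4

After the edit, cleaning proceeds:
  v2: a read changed (in3 -2->-7; in3 -2->-7) — executes, giving 49.
  v6: a read changed (v2 4->49) — executes, giving -49.
  v9: a read changed (in3 -2->-7) — executes, giving 6 — identical to its old value.
  v19: dirty, but its reads are unchanged (v9 unchanged); cached 6 stands.
  v20: a read changed (v6 -4->-49) — executes, giving -43.
  v21: a read changed (v20 2->-43) — executes, giving 8 — identical to its old value.
  v24: dirty, but its reads are unchanged (v21 unchanged, v22 unchanged); cached 8 stands.
  v35: dirty, but its reads are unchanged (v32 unchanged, v24 unchanged); cached 4 stands.

Note where the cutoff bites: v19 is checked, finds nothing changed, and keeps its cache.

The edit dirties: v2, v6, v9, v19, v20, v21, v24, v35.
5 computations run: v2, v6, v9, v20, v21.
Cache hits after checking: v19, v24, v35.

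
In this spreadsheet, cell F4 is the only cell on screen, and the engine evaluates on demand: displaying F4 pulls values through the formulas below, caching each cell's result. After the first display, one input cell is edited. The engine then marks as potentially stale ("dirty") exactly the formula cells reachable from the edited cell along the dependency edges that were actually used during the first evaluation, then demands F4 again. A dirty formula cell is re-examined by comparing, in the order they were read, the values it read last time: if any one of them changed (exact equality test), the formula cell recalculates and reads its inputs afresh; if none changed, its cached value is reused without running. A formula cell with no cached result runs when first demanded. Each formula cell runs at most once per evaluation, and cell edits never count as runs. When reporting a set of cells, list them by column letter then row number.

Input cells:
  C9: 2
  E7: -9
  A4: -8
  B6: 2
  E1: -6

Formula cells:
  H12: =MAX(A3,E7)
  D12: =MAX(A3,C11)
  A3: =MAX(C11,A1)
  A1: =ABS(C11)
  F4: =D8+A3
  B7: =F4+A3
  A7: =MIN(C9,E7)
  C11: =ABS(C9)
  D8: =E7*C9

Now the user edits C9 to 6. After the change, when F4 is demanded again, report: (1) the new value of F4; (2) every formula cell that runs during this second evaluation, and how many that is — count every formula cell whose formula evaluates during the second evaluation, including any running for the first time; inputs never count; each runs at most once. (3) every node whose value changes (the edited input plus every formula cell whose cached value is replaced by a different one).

Initial pass — values computed on the first demand:
  C11 = ABS(2) = 2
  A1 = ABS(2) = 2
  A3 = MAX(2, 2) = 2
  D8 = -9 * 2 = -18
  F4 = -18 + 2 = -16

Second demand — change propagation:
  C11: re-runs because C9 2->6; new result 6.
  A1: re-runs because C11 2->6; new result 6.
  A3: re-runs because C11 2->6; A1 2->6; new result 6.
  D8: re-runs because C9 2->6; new result -54.
  F4: re-runs because D8 -18->-54; A3 2->6; new result -48.

F4 now evaluates to -48.
Run set: A1, A3, C11, D8, F4 (5 run).
Changed values: A1, A3, C9, C11, D8, F4.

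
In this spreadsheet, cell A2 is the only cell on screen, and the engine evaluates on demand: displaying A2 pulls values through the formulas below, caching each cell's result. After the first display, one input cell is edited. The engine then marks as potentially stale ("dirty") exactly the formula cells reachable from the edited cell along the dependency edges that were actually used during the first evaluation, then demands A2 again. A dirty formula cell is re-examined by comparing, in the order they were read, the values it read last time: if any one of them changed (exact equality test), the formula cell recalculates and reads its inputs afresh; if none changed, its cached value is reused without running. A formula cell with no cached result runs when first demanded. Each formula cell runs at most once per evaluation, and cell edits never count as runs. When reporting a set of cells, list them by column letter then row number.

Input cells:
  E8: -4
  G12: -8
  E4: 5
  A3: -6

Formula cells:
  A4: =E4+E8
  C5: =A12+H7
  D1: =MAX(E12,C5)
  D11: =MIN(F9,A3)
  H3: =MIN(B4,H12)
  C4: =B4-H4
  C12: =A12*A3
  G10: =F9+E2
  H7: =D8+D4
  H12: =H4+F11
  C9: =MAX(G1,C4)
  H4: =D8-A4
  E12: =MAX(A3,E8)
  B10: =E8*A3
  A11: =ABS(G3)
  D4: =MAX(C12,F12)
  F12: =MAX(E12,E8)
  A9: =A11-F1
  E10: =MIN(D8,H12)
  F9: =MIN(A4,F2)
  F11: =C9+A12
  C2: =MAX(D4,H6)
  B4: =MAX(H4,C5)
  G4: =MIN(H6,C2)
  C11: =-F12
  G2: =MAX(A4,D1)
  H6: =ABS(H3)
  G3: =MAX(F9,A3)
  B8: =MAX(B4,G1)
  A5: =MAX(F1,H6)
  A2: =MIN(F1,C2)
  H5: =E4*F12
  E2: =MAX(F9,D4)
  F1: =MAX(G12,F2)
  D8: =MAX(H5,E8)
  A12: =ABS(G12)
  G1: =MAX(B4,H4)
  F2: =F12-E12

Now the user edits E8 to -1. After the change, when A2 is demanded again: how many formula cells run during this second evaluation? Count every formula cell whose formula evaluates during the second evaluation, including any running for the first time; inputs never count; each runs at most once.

Run set: A2, A4, B4, C2, C4, C5, C9, D4, D8, E12, F2, F11, F12, G1, H3, H4, H5, H6, H7, H12 (20 run).
The important point: at F1 every value read last time is unchanged, so the dirty flag clears without a run.

Initial pass — values computed on the first demand:
  A4 = 5 + -4 = 1
  A12 = ABS(-8) = 8
  C12 = 8 * -6 = -48
  E12 = MAX(-6, -4) = -4
  F12 = MAX(-4, -4) = -4
  D4 = MAX(-48, -4) = -4
  F2 = -4 - -4 = 0
  F1 = MAX(-8, 0) = 0
  H5 = 5 * -4 = -20
  D8 = MAX(-20, -4) = -4
  H4 = -4 - 1 = -5
  H7 = -4 + -4 = -8
  C5 = 8 + -8 = 0
  B4 = MAX(-5, 0) = 0
  C4 = 0 - -5 = 5
  G1 = MAX(0, -5) = 0
  C9 = MAX(0, 5) = 5
  F11 = 5 + 8 = 13
  H12 = -5 + 13 = 8
  H3 = MIN(0, 8) = 0
  H6 = ABS(0) = 0
  C2 = MAX(-4, 0) = 0
  A2 = MIN(0, 0) = 0

Second demand — change propagation:
  A4: re-runs because E8 -4->-1; new result 4.
  E12: re-runs because E8 -4->-1; new result -1.
  F12: re-runs because E12 -4->-1; E8 -4->-1; new result -1.
  D4: re-runs because F12 -4->-1; new result -1.
  F2: re-runs because F12 -4->-1; E12 -4->-1; new result 0 (unchanged).
  F1: re-examined; everything it read last time is the same (G12 unchanged, F2 unchanged) — cache 0 kept, no run.
  H5: re-runs because F12 -4->-1; new result -5.
  D8: re-runs because H5 -20->-5; E8 -4->-1; new result -1.
  H4: re-runs because D8 -4->-1; A4 1->4; new result -5 (unchanged).
  H7: re-runs because D8 -4->-1; D4 -4->-1; new result -2.
  C5: re-runs because H7 -8->-2; new result 6.
  B4: re-runs because C5 0->6; new result 6.
  C4: re-runs because B4 0->6; new result 11.
  G1: re-runs because B4 0->6; new result 6.
  C9: re-runs because G1 0->6; C4 5->11; new result 11.
  F11: re-runs because C9 5->11; new result 19.
  H12: re-runs because F11 13->19; new result 14.
  H3: re-runs because B4 0->6; H12 8->14; new result 6.
  H6: re-runs because H3 0->6; new result 6.
  C2: re-runs because D4 -4->-1; H6 0->6; new result 6.
  A2: re-runs because C2 0->6; new result 0 (unchanged).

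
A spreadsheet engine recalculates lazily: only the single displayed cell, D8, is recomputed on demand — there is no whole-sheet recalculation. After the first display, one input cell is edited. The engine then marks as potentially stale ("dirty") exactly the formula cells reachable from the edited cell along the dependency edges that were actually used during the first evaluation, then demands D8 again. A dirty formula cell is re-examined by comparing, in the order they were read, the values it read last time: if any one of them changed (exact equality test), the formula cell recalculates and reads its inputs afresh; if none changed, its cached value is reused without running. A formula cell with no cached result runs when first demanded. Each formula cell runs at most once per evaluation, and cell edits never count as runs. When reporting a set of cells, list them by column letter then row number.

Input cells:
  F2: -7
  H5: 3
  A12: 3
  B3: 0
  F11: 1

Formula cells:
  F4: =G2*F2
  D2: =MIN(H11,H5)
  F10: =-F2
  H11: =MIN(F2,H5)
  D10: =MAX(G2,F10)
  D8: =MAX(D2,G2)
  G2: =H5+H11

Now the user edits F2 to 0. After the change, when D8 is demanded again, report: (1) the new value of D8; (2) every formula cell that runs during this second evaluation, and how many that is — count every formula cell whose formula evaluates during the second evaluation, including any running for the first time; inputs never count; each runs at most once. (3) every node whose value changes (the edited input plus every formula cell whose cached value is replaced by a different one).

First evaluation (everything demanded from the output):
  H11 = MIN(-7, 3) = -7
  D2 = MIN(-7, 3) = -7
  G2 = 3 + -7 = -4
  D8 = MAX(-7, -4) = -4

Propagation after the edit:
  H11: runs — F2 -7->0; result 0.
  D2: runs — H11 -7->0; result 0.
  G2: runs — H11 -7->0; result 3.
  D8: runs — D2 -7->0; G2 -4->3; result 3.

New value of D8: 3.
Formula cells that run: D2, D8, G2, H11 — 4 in total.
Values that change: D2, D8, F2, G2, H11.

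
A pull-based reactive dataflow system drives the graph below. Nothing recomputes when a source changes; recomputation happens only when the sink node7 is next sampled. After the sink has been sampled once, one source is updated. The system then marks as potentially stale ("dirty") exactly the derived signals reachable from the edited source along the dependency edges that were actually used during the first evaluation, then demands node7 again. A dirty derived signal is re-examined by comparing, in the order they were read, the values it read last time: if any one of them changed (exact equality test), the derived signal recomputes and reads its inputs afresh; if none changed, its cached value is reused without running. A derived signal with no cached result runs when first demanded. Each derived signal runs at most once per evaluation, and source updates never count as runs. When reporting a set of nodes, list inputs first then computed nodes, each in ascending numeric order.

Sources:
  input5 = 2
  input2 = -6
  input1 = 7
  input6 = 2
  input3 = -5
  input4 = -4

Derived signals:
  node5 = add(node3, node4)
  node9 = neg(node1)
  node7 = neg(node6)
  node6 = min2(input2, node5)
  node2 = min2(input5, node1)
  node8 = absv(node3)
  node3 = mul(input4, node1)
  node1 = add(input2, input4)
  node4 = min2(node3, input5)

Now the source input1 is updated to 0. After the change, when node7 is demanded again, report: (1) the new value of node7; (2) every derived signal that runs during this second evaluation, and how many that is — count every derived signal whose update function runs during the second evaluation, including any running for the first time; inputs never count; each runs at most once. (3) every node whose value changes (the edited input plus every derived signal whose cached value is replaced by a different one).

New value of node7: 6.
Derived signals that run: none — 0 in total.
Values that change: input1.
Key observation: input1 is never demanded by the output, so the edit triggers no recomputation at all.

First evaluation (everything demanded from the output):
  node1 = add(-6, -4) = -10
  node3 = mul(-4, -10) = 40
  node4 = min2(40, 2) = 2
  node5 = add(40, 2) = 42
  node6 = min2(-6, 42) = -6
  node7 = neg(-6) = 6

Propagation after the edit:
  input1 feeds no computation that the output demands — nothing is marked dirty and nothing runs.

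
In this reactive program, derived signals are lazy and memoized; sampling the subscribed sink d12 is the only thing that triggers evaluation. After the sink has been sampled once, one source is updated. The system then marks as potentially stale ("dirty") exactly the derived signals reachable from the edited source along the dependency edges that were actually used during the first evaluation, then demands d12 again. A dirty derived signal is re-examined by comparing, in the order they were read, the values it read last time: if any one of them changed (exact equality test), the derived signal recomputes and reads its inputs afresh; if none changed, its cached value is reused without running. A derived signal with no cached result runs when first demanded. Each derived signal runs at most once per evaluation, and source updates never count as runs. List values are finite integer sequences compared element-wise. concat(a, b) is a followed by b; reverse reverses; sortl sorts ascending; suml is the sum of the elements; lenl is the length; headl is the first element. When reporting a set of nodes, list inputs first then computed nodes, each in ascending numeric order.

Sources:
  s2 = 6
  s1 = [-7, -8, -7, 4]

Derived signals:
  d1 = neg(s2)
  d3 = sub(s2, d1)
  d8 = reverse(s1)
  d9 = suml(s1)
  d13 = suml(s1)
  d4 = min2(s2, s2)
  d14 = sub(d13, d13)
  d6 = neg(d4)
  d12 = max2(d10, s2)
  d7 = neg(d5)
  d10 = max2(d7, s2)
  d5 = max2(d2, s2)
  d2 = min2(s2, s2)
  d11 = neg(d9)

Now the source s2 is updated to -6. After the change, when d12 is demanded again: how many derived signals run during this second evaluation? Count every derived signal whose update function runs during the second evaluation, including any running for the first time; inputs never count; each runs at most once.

5 derived signals run: d2, d5, d7, d10, d12.

First demand of the output computes:
  d2 = min2(6, 6) = 6
  d5 = max2(6, 6) = 6
  d7 = neg(6) = -6
  d10 = max2(-6, 6) = 6
  d12 = max2(6, 6) = 6

After the edit, cleaning proceeds:
  d2: a read changed (s2 6->-6; s2 6->-6) — executes, giving -6.
  d5: a read changed (d2 6->-6; s2 6->-6) — executes, giving -6.
  d7: a read changed (d5 6->-6) — executes, giving 6.
  d10: a read changed (d7 -6->6; s2 6->-6) — executes, giving 6 — identical to its old value.
  d12: a read changed (s2 6->-6) — executes, giving 6 — identical to its old value.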